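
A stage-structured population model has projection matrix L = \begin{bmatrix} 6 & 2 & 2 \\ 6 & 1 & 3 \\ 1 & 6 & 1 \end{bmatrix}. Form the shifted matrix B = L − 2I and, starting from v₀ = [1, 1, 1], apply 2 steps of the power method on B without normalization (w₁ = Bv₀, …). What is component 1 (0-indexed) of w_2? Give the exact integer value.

B = L − 2I has rows (4, 2, 2); (6, -1, 3); (1, 6, -1)
w1 = Bv₀ = (4·1 + 2·1 + 2·1; 6·1 + (-1)·1 + 3·1; 1·1 + 6·1 + (-1)·1) = (8, 8, 6)
w2 = Bw1 = (4·8 + 2·8 + 2·6; 6·8 + (-1)·8 + 3·6; 1·8 + 6·8 + (-1)·6) = (60, 58, 50)
Requested component of w2: 58

58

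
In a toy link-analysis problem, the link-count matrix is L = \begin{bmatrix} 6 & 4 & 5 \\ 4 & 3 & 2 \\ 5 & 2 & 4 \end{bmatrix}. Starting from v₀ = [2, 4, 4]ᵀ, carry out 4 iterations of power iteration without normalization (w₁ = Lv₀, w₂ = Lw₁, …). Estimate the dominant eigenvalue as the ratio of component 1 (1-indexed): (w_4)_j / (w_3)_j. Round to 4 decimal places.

12.1866

w1 = Lv₀ = (6·2 + 4·4 + 5·4; 4·2 + 3·4 + 2·4; 5·2 + 2·4 + 4·4) = (48, 28, 34)
w2 = Lw1 = (6·48 + 4·28 + 5·34; 4·48 + 3·28 + 2·34; 5·48 + 2·28 + 4·34) = (570, 344, 432)
w3 = Lw2 = (6956, 4176, 5266)
w4 = Lw3 = (84770, 50884, 64196)
Ratio at component: 84770 / 6956 = 12.1866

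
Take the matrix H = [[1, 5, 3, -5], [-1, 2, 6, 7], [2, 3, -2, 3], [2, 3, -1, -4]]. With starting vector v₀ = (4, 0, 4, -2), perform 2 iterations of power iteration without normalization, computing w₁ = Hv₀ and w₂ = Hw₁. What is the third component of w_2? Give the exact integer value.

118

w1 = Hv₀ = (1·4 + 5·0 + 3·4 + (-5)·(-2); (-1)·4 + 2·0 + 6·4 + 7·(-2); 2·4 + 3·0 + (-2)·4 + 3·(-2); 2·4 + 3·0 + (-1)·4 + (-4)·(-2)) = (26, 6, -6, 12)
w2 = Hw1 = (1·26 + 5·6 + 3·(-6) + (-5)·12; (-1)·26 + 2·6 + 6·(-6) + 7·12; 2·26 + 3·6 + (-2)·(-6) + 3·12; 2·26 + 3·6 + (-1)·(-6) + (-4)·12) = (-22, 34, 118, 28)
The requested component of w2 is 118.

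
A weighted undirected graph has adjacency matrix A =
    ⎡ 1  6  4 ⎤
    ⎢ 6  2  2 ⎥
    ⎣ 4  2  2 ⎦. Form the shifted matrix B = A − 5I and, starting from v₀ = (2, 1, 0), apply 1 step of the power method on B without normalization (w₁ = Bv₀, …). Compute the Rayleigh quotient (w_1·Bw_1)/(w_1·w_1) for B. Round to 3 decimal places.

-3.108

B = A − 5I has rows (-4, 6, 4); (6, -3, 2); (4, 2, -3)
w1 = Bv₀ = ((-4)·2 + 6·1 + 4·0; 6·2 + (-3)·1 + 2·0; 4·2 + 2·1 + (-3)·0) = (-2, 9, 10)
Bw1 = (102, -19, -20)
w1·Bw1 = -575; w1·w1 = 185; μ ≈ -575/185 = -3.108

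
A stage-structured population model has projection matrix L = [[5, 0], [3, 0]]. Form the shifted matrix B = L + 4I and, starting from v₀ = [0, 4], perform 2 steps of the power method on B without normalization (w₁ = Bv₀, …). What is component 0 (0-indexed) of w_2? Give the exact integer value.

B = L + 4I has rows (9, 0); (3, 4)
w1 = Bv₀ = (9·0 + 0·4; 3·0 + 4·4) = (0, 16)
w2 = Bw1 = (9·0 + 0·16; 3·0 + 4·16) = (0, 64)
Requested component of w2: 0

0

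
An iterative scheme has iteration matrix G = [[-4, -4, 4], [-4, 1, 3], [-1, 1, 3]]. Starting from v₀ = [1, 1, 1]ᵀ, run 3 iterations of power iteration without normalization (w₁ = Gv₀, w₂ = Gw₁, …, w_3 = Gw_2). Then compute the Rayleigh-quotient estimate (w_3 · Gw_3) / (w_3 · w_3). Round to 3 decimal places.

-6.227

w1 = Gv₀ = ((-4)·1 + (-4)·1 + 4·1; (-4)·1 + 1·1 + 3·1; (-1)·1 + 1·1 + 3·1) = (-4, 0, 3)
w2 = Gw1 = ((-4)·(-4) + (-4)·0 + 4·3; (-4)·(-4) + 1·0 + 3·3; (-1)·(-4) + 1·0 + 3·3) = (28, 25, 13)
w3 = Gw2 = (-160, -48, 36)
Gw3 = (976, 700, 220)
w3·Gw3 = (-160)·976 + (-48)·700 + 36·220 = -181840; w3·w3 = (-160)·(-160) + (-48)·(-48) + 36·36 = 29200
λ ≈ -181840/29200 = -6.227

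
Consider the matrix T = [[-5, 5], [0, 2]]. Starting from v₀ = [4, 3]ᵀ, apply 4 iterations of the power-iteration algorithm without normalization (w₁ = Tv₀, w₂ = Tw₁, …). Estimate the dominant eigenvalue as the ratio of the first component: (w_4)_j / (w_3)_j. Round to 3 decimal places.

-5.558

w1 = Tv₀ = ((-5)·4 + 5·3; 0·4 + 2·3) = (-5, 6)
w2 = Tw1 = ((-5)·(-5) + 5·6; 0·(-5) + 2·6) = (55, 12)
w3 = Tw2 = (-215, 24)
w4 = Tw3 = (1195, 48)
Ratio at component: 1195 / -215 = -5.558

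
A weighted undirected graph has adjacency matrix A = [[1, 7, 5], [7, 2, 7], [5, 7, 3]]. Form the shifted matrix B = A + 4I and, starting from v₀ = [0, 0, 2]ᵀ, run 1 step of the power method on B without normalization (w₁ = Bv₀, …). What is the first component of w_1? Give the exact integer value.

10

B = A + 4I has rows (5, 7, 5); (7, 6, 7); (5, 7, 7)
w1 = Bv₀ = (5·0 + 7·0 + 5·2; 7·0 + 6·0 + 7·2; 5·0 + 7·0 + 7·2) = (10, 14, 14)
Requested component of w1: 10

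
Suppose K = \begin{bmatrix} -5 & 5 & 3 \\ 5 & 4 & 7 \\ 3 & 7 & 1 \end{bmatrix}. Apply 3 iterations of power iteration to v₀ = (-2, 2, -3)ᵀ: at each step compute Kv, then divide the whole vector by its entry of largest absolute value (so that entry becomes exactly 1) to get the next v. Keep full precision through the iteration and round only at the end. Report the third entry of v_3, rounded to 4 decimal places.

0.3662

Kv0 = (11.00000, -23.00000, 5.00000); divide by -23.00000 → v1 = (-0.47826, 1.00000, -0.21739)
Kv1 = (6.73913, 0.08696, 5.34783); divide by 6.73913 → v2 = (1.00000, 0.01290, 0.79355)
Kv2 = (-2.55484, 10.60645, 3.88387); divide by 10.60645 → v3 = (-0.24088, 1.00000, 0.36618)
Requested entry of v3: -602/-1644 = 0.3662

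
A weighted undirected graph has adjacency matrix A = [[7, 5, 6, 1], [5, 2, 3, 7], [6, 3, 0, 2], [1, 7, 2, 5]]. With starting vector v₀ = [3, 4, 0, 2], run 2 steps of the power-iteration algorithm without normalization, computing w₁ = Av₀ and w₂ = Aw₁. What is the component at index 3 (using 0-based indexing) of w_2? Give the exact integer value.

575

w1 = Av₀ = (43, 37, 34, 41)
w2 = Aw1 = (731, 678, 451, 575)
The requested component of w2 is 575.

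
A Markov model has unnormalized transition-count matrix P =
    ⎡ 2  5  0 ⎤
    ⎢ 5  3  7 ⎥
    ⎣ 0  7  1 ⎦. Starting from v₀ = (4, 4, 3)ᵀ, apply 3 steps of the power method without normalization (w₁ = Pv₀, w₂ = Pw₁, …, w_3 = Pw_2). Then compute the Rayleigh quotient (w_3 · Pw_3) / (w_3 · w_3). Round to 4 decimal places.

w1 = Pv₀ = (2·4 + 5·4 + 0·3; 5·4 + 3·4 + 7·3; 0·4 + 7·4 + 1·3) = (28, 53, 31)
w2 = Pw1 = (2·28 + 5·53 + 0·31; 5·28 + 3·53 + 7·31; 0·28 + 7·53 + 1·31) = (321, 516, 402)
w3 = Pw2 = (3222, 5967, 4014)
Pw3 = (36279, 62109, 45783)
w3·Pw3 = 3222·36279 + 5967·62109 + 4014·45783 = 671268303; w3·w3 = 3222·3222 + 5967·5967 + 4014·4014 = 62098569
λ ≈ 671268303/62098569 = 10.8097

10.8097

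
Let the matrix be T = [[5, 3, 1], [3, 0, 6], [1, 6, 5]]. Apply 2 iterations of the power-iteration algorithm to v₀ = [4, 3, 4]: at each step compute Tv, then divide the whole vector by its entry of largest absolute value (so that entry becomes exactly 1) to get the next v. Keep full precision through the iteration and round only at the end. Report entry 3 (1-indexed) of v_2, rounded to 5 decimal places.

Tv0 = (33.000000, 36.000000, 42.000000); divide by 42.000000 → v1 = (0.785714, 0.857143, 1.000000)
Tv1 = (7.500000, 8.357143, 10.928571); divide by 10.928571 → v2 = (0.686275, 0.764706, 1.000000)
Requested entry of v2: 459/459 = 1.00000

1.00000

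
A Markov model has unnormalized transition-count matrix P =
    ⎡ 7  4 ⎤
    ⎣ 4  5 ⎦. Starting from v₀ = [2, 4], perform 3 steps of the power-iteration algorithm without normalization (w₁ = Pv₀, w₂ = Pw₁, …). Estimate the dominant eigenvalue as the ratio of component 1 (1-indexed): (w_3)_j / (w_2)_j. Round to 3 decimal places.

λ ≈ 10.230

w1 = Pv₀ = (7·2 + 4·4; 4·2 + 5·4) = (30, 28)
w2 = Pw1 = (7·30 + 4·28; 4·30 + 5·28) = (322, 260)
w3 = Pw2 = (3294, 2588)
Ratio at component: 3294 / 322 = 10.230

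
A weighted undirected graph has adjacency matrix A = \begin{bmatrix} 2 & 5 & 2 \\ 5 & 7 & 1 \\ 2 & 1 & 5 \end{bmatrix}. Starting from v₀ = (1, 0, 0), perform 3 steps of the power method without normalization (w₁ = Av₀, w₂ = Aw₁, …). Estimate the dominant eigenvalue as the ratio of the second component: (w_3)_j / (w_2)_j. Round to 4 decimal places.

w1 = Av₀ = (2·1 + 5·0 + 2·0; 5·1 + 7·0 + 1·0; 2·1 + 1·0 + 5·0) = (2, 5, 2)
w2 = Aw1 = (2·2 + 5·5 + 2·2; 5·2 + 7·5 + 1·2; 2·2 + 1·5 + 5·2) = (33, 47, 19)
w3 = Aw2 = (339, 513, 208)
Ratio at component: 513 / 47 = 10.9149

λ ≈ 10.9149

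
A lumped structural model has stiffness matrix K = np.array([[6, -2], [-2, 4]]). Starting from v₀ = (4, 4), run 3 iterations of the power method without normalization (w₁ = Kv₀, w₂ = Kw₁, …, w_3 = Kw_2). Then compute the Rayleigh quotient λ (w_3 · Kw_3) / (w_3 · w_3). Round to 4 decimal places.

w1 = Kv₀ = (6·4 + (-2)·4; (-2)·4 + 4·4) = (16, 8)
w2 = Kw1 = (6·16 + (-2)·8; (-2)·16 + 4·8) = (80, 0)
w3 = Kw2 = (480, -160)
Kw3 = (3200, -1600)
w3·Kw3 = 480·3200 + (-160)·(-1600) = 1792000; w3·w3 = 480·480 + (-160)·(-160) = 256000
λ ≈ 1792000/256000 = 7.0000

λ ≈ 7.0000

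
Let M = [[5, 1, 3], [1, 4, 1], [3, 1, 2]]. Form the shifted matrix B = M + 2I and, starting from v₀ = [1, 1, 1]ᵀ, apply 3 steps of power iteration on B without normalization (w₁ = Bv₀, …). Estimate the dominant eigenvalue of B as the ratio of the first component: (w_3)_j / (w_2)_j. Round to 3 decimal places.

B = M + 2I has rows (7, 1, 3); (1, 6, 1); (3, 1, 4)
w1 = Bv₀ = (11, 8, 8)
w2 = Bw1 = (109, 67, 73)
w3 = Bw2 = (1049, 584, 686)
Ratio: 1049/109 = 9.624

9.624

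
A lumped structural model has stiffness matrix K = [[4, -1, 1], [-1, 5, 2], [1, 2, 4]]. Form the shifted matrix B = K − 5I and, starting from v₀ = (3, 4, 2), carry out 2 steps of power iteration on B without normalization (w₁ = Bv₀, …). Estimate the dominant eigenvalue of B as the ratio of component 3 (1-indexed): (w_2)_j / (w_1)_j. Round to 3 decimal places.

μ ≈ -1.333

B = K − 5I has rows (-1, -1, 1); (-1, 0, 2); (1, 2, -1)
w1 = Bv₀ = (-5, 1, 9)
w2 = Bw1 = (13, 23, -12)
Ratio: -12/9 = -1.333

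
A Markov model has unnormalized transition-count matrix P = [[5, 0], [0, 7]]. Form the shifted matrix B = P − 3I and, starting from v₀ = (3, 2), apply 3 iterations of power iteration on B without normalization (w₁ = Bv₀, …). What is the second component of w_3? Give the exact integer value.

128

B = P − 3I has rows (2, 0); (0, 4)
w1 = Bv₀ = (6, 8)
w2 = Bw1 = (12, 32)
w3 = Bw2 = (24, 128)
Requested component of w3: 128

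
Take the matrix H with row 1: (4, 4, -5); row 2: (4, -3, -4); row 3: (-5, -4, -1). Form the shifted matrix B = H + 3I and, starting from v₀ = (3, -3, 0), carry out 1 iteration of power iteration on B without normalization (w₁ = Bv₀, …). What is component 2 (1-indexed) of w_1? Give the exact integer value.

12

B = H + 3I has rows (7, 4, -5); (4, 0, -4); (-5, -4, 2)
w1 = Bv₀ = (9, 12, -3)
Requested component of w1: 12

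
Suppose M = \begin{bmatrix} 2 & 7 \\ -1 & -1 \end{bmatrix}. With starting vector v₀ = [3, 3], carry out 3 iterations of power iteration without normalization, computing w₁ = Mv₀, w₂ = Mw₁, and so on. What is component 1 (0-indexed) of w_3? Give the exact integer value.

9

w1 = Mv₀ = (2·3 + 7·3; (-1)·3 + (-1)·3) = (27, -6)
w2 = Mw1 = (2·27 + 7·(-6); (-1)·27 + (-1)·(-6)) = (12, -21)
w3 = Mw2 = (-123, 9)
The requested component of w3 is 9.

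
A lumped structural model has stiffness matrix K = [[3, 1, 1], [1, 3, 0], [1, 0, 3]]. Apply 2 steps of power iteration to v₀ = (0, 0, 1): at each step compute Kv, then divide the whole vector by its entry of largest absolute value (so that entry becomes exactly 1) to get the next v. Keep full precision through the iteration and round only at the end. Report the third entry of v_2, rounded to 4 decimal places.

Kv0 = (1.00000, 0.00000, 3.00000); divide by 3.00000 → v1 = (0.33333, 0.00000, 1.00000)
Kv1 = (2.00000, 0.33333, 3.33333); divide by 3.33333 → v2 = (0.60000, 0.10000, 1.00000)
Requested entry of v2: 10/10 = 1.0000

1.0000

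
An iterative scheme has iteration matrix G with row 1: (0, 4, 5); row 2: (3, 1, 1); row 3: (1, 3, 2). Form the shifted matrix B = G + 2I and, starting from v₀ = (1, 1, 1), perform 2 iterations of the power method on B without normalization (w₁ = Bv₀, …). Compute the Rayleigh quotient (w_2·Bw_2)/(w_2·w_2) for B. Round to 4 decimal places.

8.3297

B = G + 2I has rows (2, 4, 5); (3, 3, 1); (1, 3, 4)
w1 = Bv₀ = (2·1 + 4·1 + 5·1; 3·1 + 3·1 + 1·1; 1·1 + 3·1 + 4·1) = (11, 7, 8)
w2 = Bw1 = (2·11 + 4·7 + 5·8; 3·11 + 3·7 + 1·8; 1·11 + 3·7 + 4·8) = (90, 62, 64)
Bw2 = (748, 520, 532)
w2·Bw2 = 133608; w2·w2 = 16040; μ ≈ 133608/16040 = 8.3297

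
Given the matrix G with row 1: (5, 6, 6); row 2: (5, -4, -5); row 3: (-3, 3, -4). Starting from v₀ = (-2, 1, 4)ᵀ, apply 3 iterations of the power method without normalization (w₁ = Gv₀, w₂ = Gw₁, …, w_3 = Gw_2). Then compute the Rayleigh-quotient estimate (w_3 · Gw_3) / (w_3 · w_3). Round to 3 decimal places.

w1 = Gv₀ = (20, -34, -7)
w2 = Gw1 = (-146, 271, -134)
w3 = Gw2 = (92, -1144, 1787)
Gw3 = (4318, -3899, -10856)
w3·Gw3 = 92·4318 + (-1144)·(-3899) + 1787·(-10856) = -14541960; w3·w3 = 92·92 + (-1144)·(-1144) + 1787·1787 = 4510569
λ ≈ -14541960/4510569 = -3.224

λ ≈ -3.224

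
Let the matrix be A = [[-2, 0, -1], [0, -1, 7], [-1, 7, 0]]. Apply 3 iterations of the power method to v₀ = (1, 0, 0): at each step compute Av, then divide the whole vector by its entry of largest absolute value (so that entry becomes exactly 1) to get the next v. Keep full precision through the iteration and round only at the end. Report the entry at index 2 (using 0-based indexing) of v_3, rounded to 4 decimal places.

Av0 = (-2.00000, 0.00000, -1.00000); divide by -2.00000 → v1 = (1.00000, 0.00000, 0.50000)
Av1 = (-2.50000, 3.50000, -1.00000); divide by 3.50000 → v2 = (-0.71429, 1.00000, -0.28571)
Av2 = (1.71429, -3.00000, 7.71429); divide by 7.71429 → v3 = (0.22222, -0.38889, 1.00000)
Requested entry of v3: -54/-54 = 1.0000

1.0000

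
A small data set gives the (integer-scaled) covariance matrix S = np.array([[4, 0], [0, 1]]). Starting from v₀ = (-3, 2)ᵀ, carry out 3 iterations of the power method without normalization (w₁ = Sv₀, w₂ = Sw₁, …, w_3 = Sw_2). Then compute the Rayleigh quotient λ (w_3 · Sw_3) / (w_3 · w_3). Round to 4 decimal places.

3.9997

w1 = Sv₀ = (4·(-3) + 0·2; 0·(-3) + 1·2) = (-12, 2)
w2 = Sw1 = (4·(-12) + 0·2; 0·(-12) + 1·2) = (-48, 2)
w3 = Sw2 = (-192, 2)
Sw3 = (-768, 2)
w3·Sw3 = (-192)·(-768) + 2·2 = 147460; w3·w3 = (-192)·(-192) + 2·2 = 36868
λ ≈ 147460/36868 = 3.9997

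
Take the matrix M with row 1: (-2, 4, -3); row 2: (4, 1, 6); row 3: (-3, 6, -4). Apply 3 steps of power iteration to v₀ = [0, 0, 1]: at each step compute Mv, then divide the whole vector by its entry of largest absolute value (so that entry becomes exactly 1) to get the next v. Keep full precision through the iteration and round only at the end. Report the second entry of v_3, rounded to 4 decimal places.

-0.9164

Mv0 = (-3.00000, 6.00000, -4.00000); divide by 6.00000 → v1 = (-0.50000, 1.00000, -0.66667)
Mv1 = (7.00000, -5.00000, 10.16667); divide by 10.16667 → v2 = (0.68852, -0.49180, 1.00000)
Mv2 = (-6.34426, 8.26230, -9.01639); divide by -9.01639 → v3 = (0.70364, -0.91636, 1.00000)
Requested entry of v3: 504/-550 = -0.9164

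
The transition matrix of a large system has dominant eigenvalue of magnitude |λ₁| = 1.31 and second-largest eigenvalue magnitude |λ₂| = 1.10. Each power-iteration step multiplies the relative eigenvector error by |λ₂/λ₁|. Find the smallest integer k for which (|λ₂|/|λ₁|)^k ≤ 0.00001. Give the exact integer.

|λ₂/λ₁| = 1.10/1.31 = 0.83969
Need k ≥ ln(0.00001) / ln(0.83969) = -11.5129 / -0.1747 ≈ 65.895
Smallest integer k satisfying the bound: 66

66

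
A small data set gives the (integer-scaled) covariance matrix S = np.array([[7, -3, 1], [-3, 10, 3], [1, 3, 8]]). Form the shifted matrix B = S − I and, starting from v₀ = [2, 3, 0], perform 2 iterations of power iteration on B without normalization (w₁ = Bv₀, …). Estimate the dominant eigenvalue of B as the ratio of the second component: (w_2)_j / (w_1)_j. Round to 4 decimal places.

μ ≈ 10.1429

B = S − I has rows (6, -3, 1); (-3, 9, 3); (1, 3, 7)
w1 = Bv₀ = (3, 21, 11)
w2 = Bw1 = (-34, 213, 143)
Ratio: 213/21 = 10.1429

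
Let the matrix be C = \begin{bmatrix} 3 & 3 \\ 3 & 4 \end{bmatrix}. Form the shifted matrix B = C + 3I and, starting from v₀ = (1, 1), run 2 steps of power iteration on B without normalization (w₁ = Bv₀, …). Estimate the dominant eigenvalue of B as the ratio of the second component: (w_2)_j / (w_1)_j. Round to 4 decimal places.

9.7000

B = C + 3I has rows (6, 3); (3, 7)
w1 = Bv₀ = (9, 10)
w2 = Bw1 = (84, 97)
Ratio: 97/10 = 9.7000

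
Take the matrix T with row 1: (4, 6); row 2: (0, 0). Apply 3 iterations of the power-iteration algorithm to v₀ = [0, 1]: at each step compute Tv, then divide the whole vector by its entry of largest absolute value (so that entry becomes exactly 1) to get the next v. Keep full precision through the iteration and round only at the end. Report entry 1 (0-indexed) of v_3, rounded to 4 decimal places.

Tv0 = (6.00000, 0.00000); divide by 6.00000 → v1 = (1.00000, 0.00000)
Tv1 = (4.00000, 0.00000); divide by 4.00000 → v2 = (1.00000, 0.00000)
Tv2 = (4.00000, 0.00000); divide by 4.00000 → v3 = (1.00000, 0.00000)
Requested entry of v3: 0/96 = 0.0000

0.0000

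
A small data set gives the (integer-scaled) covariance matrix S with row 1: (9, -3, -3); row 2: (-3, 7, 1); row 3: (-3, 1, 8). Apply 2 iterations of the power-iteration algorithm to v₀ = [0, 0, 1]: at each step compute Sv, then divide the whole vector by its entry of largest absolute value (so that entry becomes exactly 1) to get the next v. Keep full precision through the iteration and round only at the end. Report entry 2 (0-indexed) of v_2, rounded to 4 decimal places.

1.0000

Sv0 = (-3.00000, 1.00000, 8.00000); divide by 8.00000 → v1 = (-0.37500, 0.12500, 1.00000)
Sv1 = (-6.75000, 3.00000, 9.25000); divide by 9.25000 → v2 = (-0.72973, 0.32432, 1.00000)
Requested entry of v2: 74/74 = 1.0000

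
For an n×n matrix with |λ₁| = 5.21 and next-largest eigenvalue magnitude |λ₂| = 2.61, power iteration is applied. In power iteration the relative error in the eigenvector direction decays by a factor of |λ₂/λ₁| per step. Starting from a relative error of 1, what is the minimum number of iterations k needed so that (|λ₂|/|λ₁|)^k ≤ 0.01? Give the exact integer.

|λ₂/λ₁| = 2.61/5.21 = 0.50096
Need k ≥ ln(0.01) / ln(0.50096) = -4.6052 / -0.6912 ≈ 6.662
Smallest integer k satisfying the bound: 7

7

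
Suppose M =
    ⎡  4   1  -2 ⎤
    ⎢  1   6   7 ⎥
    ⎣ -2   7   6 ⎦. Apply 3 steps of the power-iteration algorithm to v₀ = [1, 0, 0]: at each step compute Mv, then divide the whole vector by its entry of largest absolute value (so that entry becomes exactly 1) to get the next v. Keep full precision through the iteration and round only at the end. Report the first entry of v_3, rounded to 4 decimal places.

-0.7162

Mv0 = (4.00000, 1.00000, -2.00000); divide by 4.00000 → v1 = (1.00000, 0.25000, -0.50000)
Mv1 = (5.25000, -1.00000, -3.25000); divide by 5.25000 → v2 = (1.00000, -0.19048, -0.61905)
Mv2 = (5.04762, -4.47619, -7.04762); divide by -7.04762 → v3 = (-0.71622, 0.63514, 1.00000)
Requested entry of v3: 106/-148 = -0.7162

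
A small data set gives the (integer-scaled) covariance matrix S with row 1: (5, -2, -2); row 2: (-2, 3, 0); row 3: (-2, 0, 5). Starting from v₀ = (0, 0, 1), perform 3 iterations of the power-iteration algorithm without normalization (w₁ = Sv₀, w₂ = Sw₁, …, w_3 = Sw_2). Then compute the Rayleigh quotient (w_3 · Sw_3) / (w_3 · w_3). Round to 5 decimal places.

w1 = Sv₀ = (-2, 0, 5)
w2 = Sw1 = (-20, 4, 29)
w3 = Sw2 = (-166, 52, 185)
Sw3 = (-1304, 488, 1257)
w3·Sw3 = (-166)·(-1304) + 52·488 + 185·1257 = 474385; w3·w3 = (-166)·(-166) + 52·52 + 185·185 = 64485
λ ≈ 474385/64485 = 7.35652

λ ≈ 7.35652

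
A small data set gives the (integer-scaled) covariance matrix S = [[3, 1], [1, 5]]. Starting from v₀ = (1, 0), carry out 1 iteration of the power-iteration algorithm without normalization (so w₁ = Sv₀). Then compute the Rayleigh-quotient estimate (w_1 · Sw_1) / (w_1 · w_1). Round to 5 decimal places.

w1 = Sv₀ = (3, 1)
Sw1 = (10, 8)
w1·Sw1 = 3·10 + 1·8 = 38; w1·w1 = 3·3 + 1·1 = 10
λ ≈ 38/10 = 3.80000

λ ≈ 3.80000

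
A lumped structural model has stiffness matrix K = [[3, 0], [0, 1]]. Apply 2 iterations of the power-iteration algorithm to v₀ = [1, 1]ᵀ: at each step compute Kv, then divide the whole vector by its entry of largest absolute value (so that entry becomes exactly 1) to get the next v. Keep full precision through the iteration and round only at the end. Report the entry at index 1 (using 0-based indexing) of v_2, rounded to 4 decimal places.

Kv0 = (3.00000, 1.00000); divide by 3.00000 → v1 = (1.00000, 0.33333)
Kv1 = (3.00000, 0.33333); divide by 3.00000 → v2 = (1.00000, 0.11111)
Requested entry of v2: 1/9 = 0.1111

0.1111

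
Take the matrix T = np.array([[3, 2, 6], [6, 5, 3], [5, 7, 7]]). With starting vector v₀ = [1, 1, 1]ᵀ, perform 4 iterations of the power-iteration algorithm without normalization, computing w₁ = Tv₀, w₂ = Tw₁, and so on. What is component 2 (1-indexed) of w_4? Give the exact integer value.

42811

w1 = Tv₀ = (3·1 + 2·1 + 6·1; 6·1 + 5·1 + 3·1; 5·1 + 7·1 + 7·1) = (11, 14, 19)
w2 = Tw1 = (3·11 + 2·14 + 6·19; 6·11 + 5·14 + 3·19; 5·11 + 7·14 + 7·19) = (175, 193, 286)
w3 = Tw2 = (2627, 2873, 4228)
w4 = Tw3 = (38995, 42811, 62842)
The requested component of w4 is 42811.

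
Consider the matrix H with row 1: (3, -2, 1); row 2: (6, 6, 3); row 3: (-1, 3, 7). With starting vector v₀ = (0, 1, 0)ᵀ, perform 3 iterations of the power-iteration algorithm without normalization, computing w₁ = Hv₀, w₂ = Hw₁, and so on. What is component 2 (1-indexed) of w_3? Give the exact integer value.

w1 = Hv₀ = (3·0 + (-2)·1 + 1·0; 6·0 + 6·1 + 3·0; (-1)·0 + 3·1 + 7·0) = (-2, 6, 3)
w2 = Hw1 = (3·(-2) + (-2)·6 + 1·3; 6·(-2) + 6·6 + 3·3; (-1)·(-2) + 3·6 + 7·3) = (-15, 33, 41)
w3 = Hw2 = (-70, 231, 401)
The requested component of w3 is 231.

231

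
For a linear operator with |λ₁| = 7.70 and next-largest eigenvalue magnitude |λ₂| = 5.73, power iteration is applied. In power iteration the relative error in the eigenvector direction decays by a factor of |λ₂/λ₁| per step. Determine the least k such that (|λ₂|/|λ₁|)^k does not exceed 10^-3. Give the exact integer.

24

|λ₂/λ₁| = 5.73/7.70 = 0.74416
Need k ≥ ln(10^-3) / ln(0.74416) = -6.9078 / -0.2955 ≈ 23.376
Smallest integer k satisfying the bound: 24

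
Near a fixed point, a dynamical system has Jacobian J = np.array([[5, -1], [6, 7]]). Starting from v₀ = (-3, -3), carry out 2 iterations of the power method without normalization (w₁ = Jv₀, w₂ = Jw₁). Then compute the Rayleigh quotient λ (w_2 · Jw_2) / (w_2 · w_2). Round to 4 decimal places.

w1 = Jv₀ = (-12, -39)
w2 = Jw1 = (-21, -345)
Jw2 = (240, -2541)
w2·Jw2 = (-21)·240 + (-345)·(-2541) = 871605; w2·w2 = (-21)·(-21) + (-345)·(-345) = 119466
λ ≈ 871605/119466 = 7.2958

7.2958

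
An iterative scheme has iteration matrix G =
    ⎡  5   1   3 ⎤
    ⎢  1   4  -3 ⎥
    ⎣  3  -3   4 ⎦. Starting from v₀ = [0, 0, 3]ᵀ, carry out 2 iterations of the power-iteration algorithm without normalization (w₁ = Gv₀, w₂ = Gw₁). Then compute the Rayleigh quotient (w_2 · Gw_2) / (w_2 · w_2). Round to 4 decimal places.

w1 = Gv₀ = (9, -9, 12)
w2 = Gw1 = (72, -63, 102)
Gw2 = (603, -486, 813)
w2·Gw2 = 72·603 + (-63)·(-486) + 102·813 = 156960; w2·w2 = 72·72 + (-63)·(-63) + 102·102 = 19557
λ ≈ 156960/19557 = 8.0258

8.0258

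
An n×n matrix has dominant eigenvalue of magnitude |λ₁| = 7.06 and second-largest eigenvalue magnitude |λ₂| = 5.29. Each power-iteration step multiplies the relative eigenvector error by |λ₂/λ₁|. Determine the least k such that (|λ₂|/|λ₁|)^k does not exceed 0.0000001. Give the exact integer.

56

|λ₂/λ₁| = 5.29/7.06 = 0.74929
Need k ≥ ln(0.0000001) / ln(0.74929) = -16.1181 / -0.2886 ≈ 55.844
Smallest integer k satisfying the bound: 56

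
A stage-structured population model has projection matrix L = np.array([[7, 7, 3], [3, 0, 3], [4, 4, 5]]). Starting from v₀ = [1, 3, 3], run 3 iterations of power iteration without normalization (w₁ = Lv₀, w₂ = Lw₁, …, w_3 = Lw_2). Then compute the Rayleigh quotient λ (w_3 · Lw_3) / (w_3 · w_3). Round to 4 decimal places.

w1 = Lv₀ = (37, 12, 31)
w2 = Lw1 = (436, 204, 351)
w3 = Lw2 = (5533, 2361, 4315)
Lw3 = (68203, 29544, 53151)
w3·Lw3 = 5533·68203 + 2361·29544 + 4315·53151 = 676467148; w3·w3 = 5533·5533 + 2361·2361 + 4315·4315 = 54807635
λ ≈ 676467148/54807635 = 12.3426

12.3426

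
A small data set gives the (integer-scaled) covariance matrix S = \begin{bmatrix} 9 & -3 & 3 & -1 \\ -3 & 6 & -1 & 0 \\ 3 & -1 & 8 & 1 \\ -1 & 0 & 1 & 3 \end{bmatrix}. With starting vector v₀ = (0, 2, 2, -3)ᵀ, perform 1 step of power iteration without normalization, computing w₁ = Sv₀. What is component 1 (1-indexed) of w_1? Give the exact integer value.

3

w1 = Sv₀ = (3, 10, 11, -7)
The requested component of w1 is 3.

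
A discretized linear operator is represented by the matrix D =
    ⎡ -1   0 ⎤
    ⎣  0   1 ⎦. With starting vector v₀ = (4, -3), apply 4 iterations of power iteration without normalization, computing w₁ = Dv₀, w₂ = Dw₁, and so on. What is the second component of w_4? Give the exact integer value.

w1 = Dv₀ = (-4, -3)
w2 = Dw1 = (4, -3)
w3 = Dw2 = (-4, -3)
w4 = Dw3 = (4, -3)
The requested component of w4 is -3.

-3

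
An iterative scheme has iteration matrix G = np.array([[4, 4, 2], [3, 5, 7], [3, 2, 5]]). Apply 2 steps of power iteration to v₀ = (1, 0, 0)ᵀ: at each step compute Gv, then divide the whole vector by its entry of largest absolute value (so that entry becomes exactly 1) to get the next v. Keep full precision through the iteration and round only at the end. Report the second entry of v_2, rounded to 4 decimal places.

1.0000

Gv0 = (4.00000, 3.00000, 3.00000); divide by 4.00000 → v1 = (1.00000, 0.75000, 0.75000)
Gv1 = (8.50000, 12.00000, 8.25000); divide by 12.00000 → v2 = (0.70833, 1.00000, 0.68750)
Requested entry of v2: 48/48 = 1.0000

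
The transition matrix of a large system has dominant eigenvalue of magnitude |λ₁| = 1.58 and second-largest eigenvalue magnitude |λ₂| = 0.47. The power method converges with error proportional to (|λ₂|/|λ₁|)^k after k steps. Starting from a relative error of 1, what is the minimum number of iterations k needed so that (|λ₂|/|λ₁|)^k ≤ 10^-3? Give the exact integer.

6

|λ₂/λ₁| = 0.47/1.58 = 0.29747
Need k ≥ ln(10^-3) / ln(0.29747) = -6.9078 / -1.2124 ≈ 5.697
Smallest integer k satisfying the bound: 6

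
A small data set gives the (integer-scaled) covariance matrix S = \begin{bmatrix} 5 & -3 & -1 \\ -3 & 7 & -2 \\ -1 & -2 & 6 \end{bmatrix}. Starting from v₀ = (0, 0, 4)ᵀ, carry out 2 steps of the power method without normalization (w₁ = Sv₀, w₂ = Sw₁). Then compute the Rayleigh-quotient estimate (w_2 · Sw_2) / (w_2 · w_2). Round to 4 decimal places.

λ ≈ 7.7879

w1 = Sv₀ = (5·0 + (-3)·0 + (-1)·4; (-3)·0 + 7·0 + (-2)·4; (-1)·0 + (-2)·0 + 6·4) = (-4, -8, 24)
w2 = Sw1 = (5·(-4) + (-3)·(-8) + (-1)·24; (-3)·(-4) + 7·(-8) + (-2)·24; (-1)·(-4) + (-2)·(-8) + 6·24) = (-20, -92, 164)
Sw2 = (12, -912, 1188)
w2·Sw2 = (-20)·12 + (-92)·(-912) + 164·1188 = 278496; w2·w2 = (-20)·(-20) + (-92)·(-92) + 164·164 = 35760
λ ≈ 278496/35760 = 7.7879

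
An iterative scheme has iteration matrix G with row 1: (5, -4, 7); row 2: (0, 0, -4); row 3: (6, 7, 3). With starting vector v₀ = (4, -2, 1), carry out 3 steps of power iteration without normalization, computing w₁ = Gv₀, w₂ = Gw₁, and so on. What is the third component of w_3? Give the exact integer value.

1991

w1 = Gv₀ = (35, -4, 13)
w2 = Gw1 = (282, -52, 221)
w3 = Gw2 = (3165, -884, 1991)
The requested component of w3 is 1991.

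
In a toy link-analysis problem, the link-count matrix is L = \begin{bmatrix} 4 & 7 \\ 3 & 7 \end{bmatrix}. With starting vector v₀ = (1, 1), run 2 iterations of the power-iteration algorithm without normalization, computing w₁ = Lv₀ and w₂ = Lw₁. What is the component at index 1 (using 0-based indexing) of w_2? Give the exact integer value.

w1 = Lv₀ = (11, 10)
w2 = Lw1 = (114, 103)
The requested component of w2 is 103.

103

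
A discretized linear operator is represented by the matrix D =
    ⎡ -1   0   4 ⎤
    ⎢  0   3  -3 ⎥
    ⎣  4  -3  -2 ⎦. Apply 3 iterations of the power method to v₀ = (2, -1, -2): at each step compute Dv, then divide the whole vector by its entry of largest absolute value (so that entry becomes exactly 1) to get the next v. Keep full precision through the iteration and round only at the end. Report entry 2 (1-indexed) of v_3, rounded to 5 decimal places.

0.23626

Dv0 = (-10.000000, 3.000000, 15.000000); divide by 15.000000 → v1 = (-0.666667, 0.200000, 1.000000)
Dv1 = (4.666667, -2.400000, -5.266667); divide by -5.266667 → v2 = (-0.886076, 0.455696, 1.000000)
Dv2 = (4.886076, -1.632911, -6.911392); divide by -6.911392 → v3 = (-0.706960, 0.236264, 1.000000)
Requested entry of v3: 129/546 = 0.23626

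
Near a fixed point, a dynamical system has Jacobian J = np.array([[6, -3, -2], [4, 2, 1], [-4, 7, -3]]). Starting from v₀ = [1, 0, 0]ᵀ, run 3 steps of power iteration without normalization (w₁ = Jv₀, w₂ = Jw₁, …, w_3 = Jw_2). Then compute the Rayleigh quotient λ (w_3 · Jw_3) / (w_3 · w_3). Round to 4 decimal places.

3.2817

w1 = Jv₀ = (6, 4, -4)
w2 = Jw1 = (32, 28, 16)
w3 = Jw2 = (76, 200, 20)
Jw3 = (-184, 724, 1036)
w3·Jw3 = 76·(-184) + 200·724 + 20·1036 = 151536; w3·w3 = 76·76 + 200·200 + 20·20 = 46176
λ ≈ 151536/46176 = 3.2817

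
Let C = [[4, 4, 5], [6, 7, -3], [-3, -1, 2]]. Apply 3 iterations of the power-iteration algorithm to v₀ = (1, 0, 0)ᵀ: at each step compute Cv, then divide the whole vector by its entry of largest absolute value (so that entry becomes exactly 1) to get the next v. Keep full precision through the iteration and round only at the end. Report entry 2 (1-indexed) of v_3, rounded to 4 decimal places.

Cv0 = (4.00000, 6.00000, -3.00000); divide by 6.00000 → v1 = (0.66667, 1.00000, -0.50000)
Cv1 = (4.16667, 12.50000, -4.00000); divide by 12.50000 → v2 = (0.33333, 1.00000, -0.32000)
Cv2 = (3.73333, 9.96000, -2.64000); divide by 9.96000 → v3 = (0.37483, 1.00000, -0.26506)
Requested entry of v3: 747/747 = 1.0000

1.0000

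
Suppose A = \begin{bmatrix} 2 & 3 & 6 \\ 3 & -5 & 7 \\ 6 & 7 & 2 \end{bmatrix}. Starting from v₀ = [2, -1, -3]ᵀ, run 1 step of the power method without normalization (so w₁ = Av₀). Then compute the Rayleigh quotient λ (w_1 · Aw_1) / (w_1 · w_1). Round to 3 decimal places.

3.703

w1 = Av₀ = (2·2 + 3·(-1) + 6·(-3); 3·2 + (-5)·(-1) + 7·(-3); 6·2 + 7·(-1) + 2·(-3)) = (-17, -10, -1)
Aw1 = (-70, -8, -174)
w1·Aw1 = (-17)·(-70) + (-10)·(-8) + (-1)·(-174) = 1444; w1·w1 = (-17)·(-17) + (-10)·(-10) + (-1)·(-1) = 390
λ ≈ 1444/390 = 3.703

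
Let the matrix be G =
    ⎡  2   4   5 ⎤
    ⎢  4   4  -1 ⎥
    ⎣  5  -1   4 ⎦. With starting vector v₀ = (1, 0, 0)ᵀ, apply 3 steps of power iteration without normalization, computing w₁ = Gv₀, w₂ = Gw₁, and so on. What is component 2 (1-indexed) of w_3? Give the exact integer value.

230

w1 = Gv₀ = (2·1 + 4·0 + 5·0; 4·1 + 4·0 + (-1)·0; 5·1 + (-1)·0 + 4·0) = (2, 4, 5)
w2 = Gw1 = (2·2 + 4·4 + 5·5; 4·2 + 4·4 + (-1)·5; 5·2 + (-1)·4 + 4·5) = (45, 19, 26)
w3 = Gw2 = (296, 230, 310)
The requested component of w3 is 230.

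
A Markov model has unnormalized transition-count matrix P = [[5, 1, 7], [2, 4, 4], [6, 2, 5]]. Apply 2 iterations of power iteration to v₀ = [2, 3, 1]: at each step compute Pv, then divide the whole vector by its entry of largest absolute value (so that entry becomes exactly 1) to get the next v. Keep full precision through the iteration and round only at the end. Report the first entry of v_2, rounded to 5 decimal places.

1.00000

Pv0 = (20.000000, 20.000000, 23.000000); divide by 23.000000 → v1 = (0.869565, 0.869565, 1.000000)
Pv1 = (12.217391, 9.217391, 11.956522); divide by 12.217391 → v2 = (1.000000, 0.754448, 0.978648)
Requested entry of v2: 281/281 = 1.00000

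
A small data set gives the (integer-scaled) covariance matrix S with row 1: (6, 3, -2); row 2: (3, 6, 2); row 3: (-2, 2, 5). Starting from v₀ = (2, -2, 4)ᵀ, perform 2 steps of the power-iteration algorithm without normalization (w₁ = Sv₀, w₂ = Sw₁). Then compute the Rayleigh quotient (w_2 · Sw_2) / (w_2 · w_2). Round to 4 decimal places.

w1 = Sv₀ = (-2, 2, 12)
w2 = Sw1 = (-30, 30, 68)
Sw2 = (-226, 226, 460)
w2·Sw2 = (-30)·(-226) + 30·226 + 68·460 = 44840; w2·w2 = (-30)·(-30) + 30·30 + 68·68 = 6424
λ ≈ 44840/6424 = 6.9801

6.9801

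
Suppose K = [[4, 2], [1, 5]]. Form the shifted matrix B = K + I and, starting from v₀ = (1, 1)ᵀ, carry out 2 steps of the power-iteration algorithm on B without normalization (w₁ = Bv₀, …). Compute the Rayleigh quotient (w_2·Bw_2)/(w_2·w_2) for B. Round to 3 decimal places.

7.000

B = K + I has rows (5, 2); (1, 6)
w1 = Bv₀ = (5·1 + 2·1; 1·1 + 6·1) = (7, 7)
w2 = Bw1 = (5·7 + 2·7; 1·7 + 6·7) = (49, 49)
Bw2 = (343, 343)
w2·Bw2 = 33614; w2·w2 = 4802; μ ≈ 33614/4802 = 7.000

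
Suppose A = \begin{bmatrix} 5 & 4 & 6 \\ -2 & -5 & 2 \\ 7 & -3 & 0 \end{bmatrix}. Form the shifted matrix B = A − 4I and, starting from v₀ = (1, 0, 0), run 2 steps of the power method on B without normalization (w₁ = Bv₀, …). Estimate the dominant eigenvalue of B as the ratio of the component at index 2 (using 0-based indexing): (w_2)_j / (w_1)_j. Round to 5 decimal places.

-2.14286

B = A − 4I has rows (1, 4, 6); (-2, -9, 2); (7, -3, -4)
w1 = Bv₀ = (1·1 + 4·0 + 6·0; (-2)·1 + (-9)·0 + 2·0; 7·1 + (-3)·0 + (-4)·0) = (1, -2, 7)
w2 = Bw1 = (1·1 + 4·(-2) + 6·7; (-2)·1 + (-9)·(-2) + 2·7; 7·1 + (-3)·(-2) + (-4)·7) = (35, 30, -15)
Ratio: -15/7 = -2.14286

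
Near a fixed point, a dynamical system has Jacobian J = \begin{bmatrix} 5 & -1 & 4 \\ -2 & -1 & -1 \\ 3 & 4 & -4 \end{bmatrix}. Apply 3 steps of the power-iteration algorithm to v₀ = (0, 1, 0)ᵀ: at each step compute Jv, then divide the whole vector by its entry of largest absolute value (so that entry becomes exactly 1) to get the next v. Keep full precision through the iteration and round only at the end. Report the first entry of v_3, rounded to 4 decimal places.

Jv0 = (-1.00000, -1.00000, 4.00000); divide by 4.00000 → v1 = (-0.25000, -0.25000, 1.00000)
Jv1 = (3.00000, -0.25000, -5.75000); divide by -5.75000 → v2 = (-0.52174, 0.04348, 1.00000)
Jv2 = (1.34783, 0.00000, -5.39130); divide by -5.39130 → v3 = (-0.25000, 0.00000, 1.00000)
Requested entry of v3: -31/124 = -0.2500

-0.2500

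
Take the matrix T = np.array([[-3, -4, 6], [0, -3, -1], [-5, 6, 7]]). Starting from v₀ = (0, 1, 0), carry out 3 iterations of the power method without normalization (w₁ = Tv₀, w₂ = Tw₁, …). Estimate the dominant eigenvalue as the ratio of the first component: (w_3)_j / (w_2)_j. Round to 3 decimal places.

w1 = Tv₀ = ((-3)·0 + (-4)·1 + 6·0; 0·0 + (-3)·1 + (-1)·0; (-5)·0 + 6·1 + 7·0) = (-4, -3, 6)
w2 = Tw1 = ((-3)·(-4) + (-4)·(-3) + 6·6; 0·(-4) + (-3)·(-3) + (-1)·6; (-5)·(-4) + 6·(-3) + 7·6) = (60, 3, 44)
w3 = Tw2 = (72, -53, 26)
Ratio at component: 72 / 60 = 1.200

λ ≈ 1.200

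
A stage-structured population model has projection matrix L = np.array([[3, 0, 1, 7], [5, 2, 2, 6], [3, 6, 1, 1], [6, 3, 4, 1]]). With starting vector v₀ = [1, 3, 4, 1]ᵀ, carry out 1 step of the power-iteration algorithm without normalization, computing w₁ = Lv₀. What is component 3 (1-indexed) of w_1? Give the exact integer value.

w1 = Lv₀ = (14, 25, 26, 32)
The requested component of w1 is 26.

26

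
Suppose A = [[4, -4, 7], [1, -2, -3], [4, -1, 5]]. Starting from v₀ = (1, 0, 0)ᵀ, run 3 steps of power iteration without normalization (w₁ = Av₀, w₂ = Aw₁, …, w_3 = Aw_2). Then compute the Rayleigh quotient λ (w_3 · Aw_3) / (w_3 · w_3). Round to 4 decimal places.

10.0106

w1 = Av₀ = (4, 1, 4)
w2 = Aw1 = (40, -10, 35)
w3 = Aw2 = (445, -45, 345)
Aw3 = (4375, -500, 3550)
w3·Aw3 = 445·4375 + (-45)·(-500) + 345·3550 = 3194125; w3·w3 = 445·445 + (-45)·(-45) + 345·345 = 319075
λ ≈ 3194125/319075 = 10.0106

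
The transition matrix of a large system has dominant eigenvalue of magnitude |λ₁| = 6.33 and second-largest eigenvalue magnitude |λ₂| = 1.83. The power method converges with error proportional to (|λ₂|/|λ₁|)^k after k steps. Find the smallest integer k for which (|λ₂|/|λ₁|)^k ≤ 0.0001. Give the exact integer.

8

|λ₂/λ₁| = 1.83/6.33 = 0.28910
Need k ≥ ln(0.0001) / ln(0.28910) = -9.2103 / -1.2410 ≈ 7.422
Smallest integer k satisfying the bound: 8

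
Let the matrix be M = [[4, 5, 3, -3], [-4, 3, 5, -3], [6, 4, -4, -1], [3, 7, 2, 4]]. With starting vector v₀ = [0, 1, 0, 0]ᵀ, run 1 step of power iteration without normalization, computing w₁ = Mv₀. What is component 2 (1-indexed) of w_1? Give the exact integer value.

w1 = Mv₀ = (4·0 + 5·1 + 3·0 + (-3)·0; (-4)·0 + 3·1 + 5·0 + (-3)·0; 6·0 + 4·1 + (-4)·0 + (-1)·0; 3·0 + 7·1 + 2·0 + 4·0) = (5, 3, 4, 7)
The requested component of w1 is 3.

3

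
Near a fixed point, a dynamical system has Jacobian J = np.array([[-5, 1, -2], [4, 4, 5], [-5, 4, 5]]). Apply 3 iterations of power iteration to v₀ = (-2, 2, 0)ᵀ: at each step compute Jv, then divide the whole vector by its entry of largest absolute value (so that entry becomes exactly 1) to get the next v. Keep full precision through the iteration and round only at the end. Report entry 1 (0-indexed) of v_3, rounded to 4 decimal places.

Jv0 = (12.00000, 0.00000, 18.00000); divide by 18.00000 → v1 = (0.66667, 0.00000, 1.00000)
Jv1 = (-5.33333, 7.66667, 1.66667); divide by 7.66667 → v2 = (-0.69565, 1.00000, 0.21739)
Jv2 = (4.04348, 2.30435, 8.56522); divide by 8.56522 → v3 = (0.47208, 0.26904, 1.00000)
Requested entry of v3: 318/1182 = 0.2690

0.2690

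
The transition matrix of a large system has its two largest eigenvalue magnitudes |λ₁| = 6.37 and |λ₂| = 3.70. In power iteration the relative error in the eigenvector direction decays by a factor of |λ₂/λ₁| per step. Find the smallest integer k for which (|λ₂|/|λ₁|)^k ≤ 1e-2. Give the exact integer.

|λ₂/λ₁| = 3.70/6.37 = 0.58085
Need k ≥ ln(1e-2) / ln(0.58085) = -4.6052 / -0.5433 ≈ 8.477
Smallest integer k satisfying the bound: 9

9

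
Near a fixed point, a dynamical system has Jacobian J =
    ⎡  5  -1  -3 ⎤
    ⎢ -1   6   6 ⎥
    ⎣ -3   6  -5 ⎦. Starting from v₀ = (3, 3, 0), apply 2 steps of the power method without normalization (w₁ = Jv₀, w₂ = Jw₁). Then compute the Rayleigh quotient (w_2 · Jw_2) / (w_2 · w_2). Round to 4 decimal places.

w1 = Jv₀ = (12, 15, 9)
w2 = Jw1 = (18, 132, 9)
Jw2 = (-69, 828, 693)
w2·Jw2 = 18·(-69) + 132·828 + 9·693 = 114291; w2·w2 = 18·18 + 132·132 + 9·9 = 17829
λ ≈ 114291/17829 = 6.4104

6.4104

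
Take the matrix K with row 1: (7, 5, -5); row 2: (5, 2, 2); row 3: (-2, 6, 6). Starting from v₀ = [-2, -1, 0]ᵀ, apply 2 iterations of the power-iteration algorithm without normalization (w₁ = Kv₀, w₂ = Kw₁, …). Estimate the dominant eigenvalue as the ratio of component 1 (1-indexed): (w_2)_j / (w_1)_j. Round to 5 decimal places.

9.63158

w1 = Kv₀ = (7·(-2) + 5·(-1) + (-5)·0; 5·(-2) + 2·(-1) + 2·0; (-2)·(-2) + 6·(-1) + 6·0) = (-19, -12, -2)
w2 = Kw1 = (7·(-19) + 5·(-12) + (-5)·(-2); 5·(-19) + 2·(-12) + 2·(-2); (-2)·(-19) + 6·(-12) + 6·(-2)) = (-183, -123, -46)
Ratio at component: -183 / -19 = 9.63158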